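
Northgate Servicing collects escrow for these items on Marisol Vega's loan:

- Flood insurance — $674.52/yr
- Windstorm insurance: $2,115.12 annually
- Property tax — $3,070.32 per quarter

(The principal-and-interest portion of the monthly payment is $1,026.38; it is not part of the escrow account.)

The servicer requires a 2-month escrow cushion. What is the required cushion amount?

Flood insurance — $674.52/yr
Windstorm insurance — $2,115.12/yr
Property tax — $3,070.32 × 4 = $12,281.28/yr
Annual escrow total = $674.52 + $2,115.12 + $12,281.28 = $15,070.92
Per month = $15,070.92 ÷ 12 = $1,255.91
Required cushion = 2 × $1,255.91 = $2,511.82

$2,511.82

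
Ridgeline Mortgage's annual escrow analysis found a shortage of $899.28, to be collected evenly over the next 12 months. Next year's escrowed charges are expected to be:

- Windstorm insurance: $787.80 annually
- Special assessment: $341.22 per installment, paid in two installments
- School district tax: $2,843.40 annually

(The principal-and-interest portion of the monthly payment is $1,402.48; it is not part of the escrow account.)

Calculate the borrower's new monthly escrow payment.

$434.41

Windstorm insurance — $787.80 per year
Special assessment — $341.22 × 2 = $682.44 per year
School district tax — $2,843.40 per year
Annual escrow total = $4,313.64
Monthly escrow = $4,313.64 / 12 = $359.47
Monthly shortage recovery: $899.28 ÷ 12 = $74.94
New monthly escrow = $359.47 + $74.94 = $434.41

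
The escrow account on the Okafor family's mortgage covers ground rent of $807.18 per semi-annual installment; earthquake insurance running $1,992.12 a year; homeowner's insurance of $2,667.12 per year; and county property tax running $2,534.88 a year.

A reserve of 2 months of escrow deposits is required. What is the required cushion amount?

$1,468.08

Ground rent — $807.18 × 2 = $1,614.36/yr
Earthquake insurance — $1,992.12/yr
Homeowner's insurance — $2,667.12/yr
County property tax — $2,534.88/yr
Annual escrow total = $8,808.48
Per month = $8,808.48 / 12 = $734.04
Cushion = 2 × $734.04 = $1,468.08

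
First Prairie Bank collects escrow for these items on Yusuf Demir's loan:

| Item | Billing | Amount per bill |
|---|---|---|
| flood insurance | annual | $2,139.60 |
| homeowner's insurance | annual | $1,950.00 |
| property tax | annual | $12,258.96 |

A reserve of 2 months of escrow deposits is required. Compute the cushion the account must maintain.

Flood insurance: $2,139.60/yr
Homeowner's insurance: $1,950.00/yr
Property tax: $12,258.96/yr
Yearly total = $2,139.60 + $1,950.00 + $12,258.96 = $16,348.56
Monthly escrow = $16,348.56 ÷ 12 = $1,362.38
Required cushion = 2 × $1,362.38 = $2,724.76

$2,724.76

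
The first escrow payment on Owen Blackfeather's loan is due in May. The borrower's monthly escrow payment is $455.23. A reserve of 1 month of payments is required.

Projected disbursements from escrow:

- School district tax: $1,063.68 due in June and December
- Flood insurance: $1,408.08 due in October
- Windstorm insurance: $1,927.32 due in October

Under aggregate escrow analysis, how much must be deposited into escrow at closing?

Cushion = 1 × $455.23 = $455.23
Trial balance (start $0, +$455.23 each month, − disbursements):
  May: +$455.23 → $455.23
  Jun: +$455.23 − $1,063.68 → -$153.22
  Jul: +$455.23 → $302.01
  Aug: +$455.23 → $757.24
  Sep: +$455.23 → $1,212.47
  Oct: +$455.23 − $3,335.40 → -$1,667.70
  Nov: +$455.23 → -$1,212.47
  Dec: +$455.23 − $1,063.68 → -$1,820.92
  Jan: +$455.23 → -$1,365.69
  Feb: +$455.23 → -$910.46
  Mar: +$455.23 → -$455.23
  Apr: +$455.23 → $0.00
Lowest trial balance = -$1,820.92 (Dec)
Initial deposit = cushion − low point = $455.23 − (-$1,820.92) = $2,276.15

$2,276.15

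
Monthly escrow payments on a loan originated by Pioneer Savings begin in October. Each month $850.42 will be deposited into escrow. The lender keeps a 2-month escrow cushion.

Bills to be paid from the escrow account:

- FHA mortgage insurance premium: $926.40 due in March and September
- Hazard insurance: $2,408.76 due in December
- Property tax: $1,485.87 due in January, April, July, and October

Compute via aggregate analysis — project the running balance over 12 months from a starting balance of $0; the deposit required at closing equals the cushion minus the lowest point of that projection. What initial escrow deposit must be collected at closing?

Cushion = 2 × $850.42 = $1,700.84
Trial balance (start $0, +$850.42 each month, − disbursements):
  Oct: +$850.42 − $1,485.87 → -$635.45
  Nov: +$850.42 → $214.97
  Dec: +$850.42 − $2,408.76 → -$1,343.37
  Jan: +$850.42 − $1,485.87 → -$1,978.82
  Feb: +$850.42 → -$1,128.40
  Mar: +$850.42 − $926.40 → -$1,204.38
  Apr: +$850.42 − $1,485.87 → -$1,839.83
  May: +$850.42 → -$989.41
  Jun: +$850.42 → -$138.99
  Jul: +$850.42 − $1,485.87 → -$774.44
  Aug: +$850.42 → $75.98
  Sep: +$850.42 − $926.40 → $0.00
Lowest trial balance = -$1,978.82 (Jan)
Initial deposit = cushion − low point = $1,700.84 − (-$1,978.82) = $3,679.66

$3,679.66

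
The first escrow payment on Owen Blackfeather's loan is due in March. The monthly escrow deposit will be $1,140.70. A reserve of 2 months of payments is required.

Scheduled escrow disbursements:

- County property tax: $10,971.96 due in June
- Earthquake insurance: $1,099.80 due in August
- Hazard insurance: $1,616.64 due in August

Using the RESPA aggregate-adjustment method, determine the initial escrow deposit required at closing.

$9,125.60

Cushion = 2 × $1,140.70 = $2,281.40
Trial balance (start $0, +$1,140.70 each month, − disbursements):
  Mar: +$1,140.70 → $1,140.70
  Apr: +$1,140.70 → $2,281.40
  May: +$1,140.70 → $3,422.10
  Jun: +$1,140.70 − $10,971.96 → -$6,409.16
  Jul: +$1,140.70 → -$5,268.46
  Aug: +$1,140.70 − $2,716.44 → -$6,844.20
  Sep: +$1,140.70 → -$5,703.50
  Oct: +$1,140.70 → -$4,562.80
  Nov: +$1,140.70 → -$3,422.10
  Dec: +$1,140.70 → -$2,281.40
  Jan: +$1,140.70 → -$1,140.70
  Feb: +$1,140.70 → $0.00
Lowest trial balance = -$6,844.20 (Aug)
Initial deposit = cushion − low point = $2,281.40 − (-$6,844.20) = $9,125.60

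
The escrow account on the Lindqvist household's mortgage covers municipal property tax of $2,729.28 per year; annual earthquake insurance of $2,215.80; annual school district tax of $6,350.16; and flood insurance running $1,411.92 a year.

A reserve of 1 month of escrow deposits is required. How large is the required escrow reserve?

$1,058.93

Municipal property tax = $2,729.28 annually
Earthquake insurance = $2,215.80 annually
School district tax = $6,350.16 annually
Flood insurance = $1,411.92 annually
Combined annual = $2,729.28 + $2,215.80 + $6,350.16 + $1,411.92 = $12,707.16
Monthly = $12,707.16 / 12 = $1,058.93
Cushion = 1 × $1,058.93 = $1,058.93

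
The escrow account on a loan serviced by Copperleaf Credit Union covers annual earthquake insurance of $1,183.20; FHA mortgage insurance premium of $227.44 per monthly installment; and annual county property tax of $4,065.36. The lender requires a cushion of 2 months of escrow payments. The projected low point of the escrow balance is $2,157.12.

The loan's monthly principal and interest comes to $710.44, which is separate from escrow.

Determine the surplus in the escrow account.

$827.48

Earthquake insurance: $1,183.20 annually
FHA mortgage insurance premium: $227.44 × 12 = $2,729.28 annually
County property tax: $4,065.36 annually
Annual escrow total = $7,977.84
Base monthly escrow = $7,977.84 ÷ 12 = $664.82
Required reserve = 2 × $664.82 = $1,329.64
Excess over cushion: $2,157.12 − $1,329.64 = $827.48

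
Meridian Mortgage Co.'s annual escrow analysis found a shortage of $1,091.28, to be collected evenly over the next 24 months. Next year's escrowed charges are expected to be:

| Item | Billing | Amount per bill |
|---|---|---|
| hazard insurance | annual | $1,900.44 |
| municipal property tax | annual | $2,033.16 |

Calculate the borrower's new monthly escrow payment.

$373.27

Hazard insurance — $1,900.44/yr
Municipal property tax — $2,033.16/yr
Total annual escrow = $1,900.44 + $2,033.16 = $3,933.60
Monthly escrow = $3,933.60 ÷ 12 = $327.80
Shortage spread = $1,091.28 ÷ 24 = $45.47/mo
New monthly escrow = $327.80 + $45.47 = $373.27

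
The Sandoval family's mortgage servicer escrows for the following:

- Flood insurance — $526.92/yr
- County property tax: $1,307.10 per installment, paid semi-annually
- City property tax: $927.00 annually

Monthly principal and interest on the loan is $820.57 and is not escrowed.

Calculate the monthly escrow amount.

$339.01

Flood insurance — $526.92 annually
County property tax — $1,307.10 × 2 = $2,614.20 annually
City property tax — $927.00 annually
Total per year = $526.92 + $2,614.20 + $927.00 = $4,068.12
Monthly escrow = $4,068.12 / 12 = $339.01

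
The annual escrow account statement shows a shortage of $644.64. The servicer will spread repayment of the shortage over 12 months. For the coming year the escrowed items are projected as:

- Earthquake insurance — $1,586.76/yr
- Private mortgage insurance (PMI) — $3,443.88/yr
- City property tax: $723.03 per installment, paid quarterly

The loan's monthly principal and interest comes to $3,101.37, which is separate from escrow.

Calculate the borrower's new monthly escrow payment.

$713.95

Earthquake insurance = $1,586.76 annually
Private mortgage insurance (PMI) = $3,443.88 annually
City property tax = $723.03 × 4 = $2,892.12 annually
Combined annual = $1,586.76 + $3,443.88 + $2,892.12 = $7,922.76
Monthly = $7,922.76 ÷ 12 = $660.23
Shortage per month = $644.64 / 12 = $53.72
New monthly escrow = $660.23 + $53.72 = $713.95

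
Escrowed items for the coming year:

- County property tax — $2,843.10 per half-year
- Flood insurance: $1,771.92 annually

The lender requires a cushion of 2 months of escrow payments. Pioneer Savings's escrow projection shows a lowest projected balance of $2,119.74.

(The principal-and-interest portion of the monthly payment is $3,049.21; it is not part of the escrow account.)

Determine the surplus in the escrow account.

County property tax: $2,843.10 × 2 = $5,686.20/yr
Flood insurance: $1,771.92/yr
Total per year = $5,686.20 + $1,771.92 = $7,458.12
Monthly = $7,458.12 / 12 = $621.51
Required cushion = 2 × $621.51 = $1,243.02
Excess over cushion: $2,119.74 − $1,243.02 = $876.72

$876.72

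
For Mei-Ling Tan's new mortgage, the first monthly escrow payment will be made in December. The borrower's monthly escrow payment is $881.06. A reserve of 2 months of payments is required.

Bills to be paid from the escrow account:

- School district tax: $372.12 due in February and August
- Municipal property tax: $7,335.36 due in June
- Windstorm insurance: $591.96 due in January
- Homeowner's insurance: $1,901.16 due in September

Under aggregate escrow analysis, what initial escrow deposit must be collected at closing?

$3,894.14

Cushion = 2 × $881.06 = $1,762.12
Trial balance (start $0, +$881.06 each month, − disbursements):
  Dec: +$881.06 → $881.06
  Jan: +$881.06 − $591.96 → $1,170.16
  Feb: +$881.06 − $372.12 → $1,679.10
  Mar: +$881.06 → $2,560.16
  Apr: +$881.06 → $3,441.22
  May: +$881.06 → $4,322.28
  Jun: +$881.06 − $7,335.36 → -$2,132.02
  Jul: +$881.06 → -$1,250.96
  Aug: +$881.06 − $372.12 → -$742.02
  Sep: +$881.06 − $1,901.16 → -$1,762.12
  Oct: +$881.06 → -$881.06
  Nov: +$881.06 → $0.00
Lowest trial balance = -$2,132.02 (Jun)
Initial deposit = cushion − low point = $1,762.12 − (-$2,132.02) = $3,894.14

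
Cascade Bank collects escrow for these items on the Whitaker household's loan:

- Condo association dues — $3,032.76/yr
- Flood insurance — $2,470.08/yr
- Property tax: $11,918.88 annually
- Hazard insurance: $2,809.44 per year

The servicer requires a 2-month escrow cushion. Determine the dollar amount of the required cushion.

$3,371.86

Condo association dues: $3,032.76
Flood insurance: $2,470.08
Property tax: $11,918.88
Hazard insurance: $2,809.44
Total annual escrow = $20,231.16
Per month = $20,231.16 / 12 = $1,685.93
Required cushion = 2 × $1,685.93 = $3,371.86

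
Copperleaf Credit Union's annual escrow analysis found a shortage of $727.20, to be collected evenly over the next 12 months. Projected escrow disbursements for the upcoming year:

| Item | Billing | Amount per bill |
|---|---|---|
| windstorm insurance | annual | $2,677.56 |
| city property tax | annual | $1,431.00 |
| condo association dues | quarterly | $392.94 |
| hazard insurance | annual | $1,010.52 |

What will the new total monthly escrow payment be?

$618.17

Windstorm insurance — $2,677.56 annually
City property tax — $1,431.00 annually
Condo association dues — $392.94 × 4 = $1,571.76 annually
Hazard insurance — $1,010.52 annually
Total annual escrow = $6,690.84
Monthly escrow = $6,690.84 / 12 = $557.57
Shortage spread = $727.20 ÷ 12 = $60.60/mo
New monthly escrow = $557.57 + $60.60 = $618.17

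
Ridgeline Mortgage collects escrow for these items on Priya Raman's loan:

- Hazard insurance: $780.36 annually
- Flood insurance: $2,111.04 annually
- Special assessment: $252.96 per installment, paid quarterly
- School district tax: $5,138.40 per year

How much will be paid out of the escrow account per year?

Hazard insurance: $780.36
Flood insurance: $2,111.04
Special assessment: $252.96 × 4 = $1,011.84
School district tax: $5,138.40
Yearly total = $780.36 + $2,111.04 + $1,011.84 + $5,138.40 = $9,041.64

$9,041.64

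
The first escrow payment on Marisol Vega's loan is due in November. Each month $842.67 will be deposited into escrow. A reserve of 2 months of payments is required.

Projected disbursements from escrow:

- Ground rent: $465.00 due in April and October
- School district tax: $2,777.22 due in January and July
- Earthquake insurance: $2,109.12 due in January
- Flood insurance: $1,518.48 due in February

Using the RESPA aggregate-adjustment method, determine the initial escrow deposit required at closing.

$4,719.48

Cushion = 2 × $842.67 = $1,685.34
Trial balance (start $0, +$842.67 each month, − disbursements):
  Nov: +$842.67 → $842.67
  Dec: +$842.67 → $1,685.34
  Jan: +$842.67 − $4,886.34 → -$2,358.33
  Feb: +$842.67 − $1,518.48 → -$3,034.14
  Mar: +$842.67 → -$2,191.47
  Apr: +$842.67 − $465.00 → -$1,813.80
  May: +$842.67 → -$971.13
  Jun: +$842.67 → -$128.46
  Jul: +$842.67 − $2,777.22 → -$2,063.01
  Aug: +$842.67 → -$1,220.34
  Sep: +$842.67 → -$377.67
  Oct: +$842.67 − $465.00 → $0.00
Lowest trial balance = -$3,034.14 (Feb)
Initial deposit = cushion − low point = $1,685.34 − (-$3,034.14) = $4,719.48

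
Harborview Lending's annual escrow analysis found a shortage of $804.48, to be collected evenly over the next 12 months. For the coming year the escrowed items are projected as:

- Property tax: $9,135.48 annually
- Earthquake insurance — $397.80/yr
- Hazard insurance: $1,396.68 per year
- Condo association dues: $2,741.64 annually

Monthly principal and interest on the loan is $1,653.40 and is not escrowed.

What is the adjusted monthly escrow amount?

Property tax — $9,135.48 annually
Earthquake insurance — $397.80 annually
Hazard insurance — $1,396.68 annually
Condo association dues — $2,741.64 annually
Total annual escrow = $9,135.48 + $397.80 + $1,396.68 + $2,741.64 = $13,671.60
Monthly escrow = $13,671.60 ÷ 12 = $1,139.30
Shortage per month = $804.48 ÷ 12 = $67.04
New monthly escrow = $1,139.30 + $67.04 = $1,206.34

$1,206.34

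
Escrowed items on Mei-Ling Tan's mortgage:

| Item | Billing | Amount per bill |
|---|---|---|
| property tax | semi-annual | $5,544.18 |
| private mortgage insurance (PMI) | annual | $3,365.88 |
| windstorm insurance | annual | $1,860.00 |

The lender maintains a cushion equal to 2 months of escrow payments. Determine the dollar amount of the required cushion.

$2,719.04

Property tax: $5,544.18 × 2 = $11,088.36
Private mortgage insurance (PMI): $3,365.88
Windstorm insurance: $1,860.00
Total per year = $11,088.36 + $3,365.88 + $1,860.00 = $16,314.24
Base monthly escrow = $16,314.24 ÷ 12 = $1,359.52
Required cushion = 2 × $1,359.52 = $2,719.04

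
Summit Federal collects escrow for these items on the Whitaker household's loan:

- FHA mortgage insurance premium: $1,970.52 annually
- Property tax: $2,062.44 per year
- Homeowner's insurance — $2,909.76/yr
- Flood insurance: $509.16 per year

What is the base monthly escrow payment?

FHA mortgage insurance premium: $1,970.52 per year
Property tax: $2,062.44 per year
Homeowner's insurance: $2,909.76 per year
Flood insurance: $509.16 per year
Total annual escrow = $1,970.52 + $2,062.44 + $2,909.76 + $509.16 = $7,451.88
Monthly escrow = $7,451.88 ÷ 12 = $620.99

$620.99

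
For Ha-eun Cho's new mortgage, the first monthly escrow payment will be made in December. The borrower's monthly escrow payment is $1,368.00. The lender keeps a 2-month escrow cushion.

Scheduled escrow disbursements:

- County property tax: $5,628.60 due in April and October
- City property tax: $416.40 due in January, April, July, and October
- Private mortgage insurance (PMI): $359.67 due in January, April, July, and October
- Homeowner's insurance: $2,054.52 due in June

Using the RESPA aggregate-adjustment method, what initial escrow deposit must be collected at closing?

$4,104.00

Cushion = 2 × $1,368.00 = $2,736.00
Trial balance (start $0, +$1,368.00 each month, − disbursements):
  Dec: +$1,368.00 → $1,368.00
  Jan: +$1,368.00 − $776.07 → $1,959.93
  Feb: +$1,368.00 → $3,327.93
  Mar: +$1,368.00 → $4,695.93
  Apr: +$1,368.00 − $6,404.67 → -$340.74
  May: +$1,368.00 → $1,027.26
  Jun: +$1,368.00 − $2,054.52 → $340.74
  Jul: +$1,368.00 − $776.07 → $932.67
  Aug: +$1,368.00 → $2,300.67
  Sep: +$1,368.00 → $3,668.67
  Oct: +$1,368.00 − $6,404.67 → -$1,368.00
  Nov: +$1,368.00 → $0.00
Lowest trial balance = -$1,368.00 (Oct)
Initial deposit = cushion − low point = $2,736.00 − (-$1,368.00) = $4,104.00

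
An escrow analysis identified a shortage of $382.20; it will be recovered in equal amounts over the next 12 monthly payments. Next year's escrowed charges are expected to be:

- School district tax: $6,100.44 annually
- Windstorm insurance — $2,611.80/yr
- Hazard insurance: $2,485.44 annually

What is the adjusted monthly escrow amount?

$964.99

School district tax: $6,100.44 annually
Windstorm insurance: $2,611.80 annually
Hazard insurance: $2,485.44 annually
Yearly total = $11,197.68
Monthly = $11,197.68 ÷ 12 = $933.14
Shortage spread = $382.20 ÷ 12 = $31.85/mo
Adjusted monthly = $933.14 + $31.85 = $964.99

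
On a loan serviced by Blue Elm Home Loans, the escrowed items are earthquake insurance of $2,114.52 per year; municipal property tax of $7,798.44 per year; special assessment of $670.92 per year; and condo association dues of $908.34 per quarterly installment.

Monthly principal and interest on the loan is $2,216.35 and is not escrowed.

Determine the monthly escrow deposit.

$1,184.77

Earthquake insurance = $2,114.52/yr
Municipal property tax = $7,798.44/yr
Special assessment = $670.92/yr
Condo association dues = $908.34 × 4 = $3,633.36/yr
Total per year = $14,217.24
Base monthly escrow = $14,217.24 / 12 = $1,184.77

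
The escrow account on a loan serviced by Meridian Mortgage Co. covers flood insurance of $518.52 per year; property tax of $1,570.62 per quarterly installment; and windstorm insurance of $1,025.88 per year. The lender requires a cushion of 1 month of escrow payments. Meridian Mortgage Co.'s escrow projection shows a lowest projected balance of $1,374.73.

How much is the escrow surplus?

Flood insurance = $518.52/yr
Property tax = $1,570.62 × 4 = $6,282.48/yr
Windstorm insurance = $1,025.88/yr
Total per year = $7,826.88
Monthly = $7,826.88 ÷ 12 = $652.24
Required reserve = 1 × $652.24 = $652.24
Excess over cushion: $1,374.73 − $652.24 = $722.49

$722.49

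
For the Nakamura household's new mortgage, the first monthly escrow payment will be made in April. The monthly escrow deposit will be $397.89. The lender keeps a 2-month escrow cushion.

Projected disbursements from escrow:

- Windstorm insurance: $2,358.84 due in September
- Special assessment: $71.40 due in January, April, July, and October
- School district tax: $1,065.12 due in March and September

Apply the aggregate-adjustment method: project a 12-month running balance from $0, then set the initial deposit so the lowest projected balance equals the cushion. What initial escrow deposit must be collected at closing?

$1,975.20

Cushion = 2 × $397.89 = $795.78
Trial balance (start $0, +$397.89 each month, − disbursements):
  Apr: +$397.89 − $71.40 → $326.49
  May: +$397.89 → $724.38
  Jun: +$397.89 → $1,122.27
  Jul: +$397.89 − $71.40 → $1,448.76
  Aug: +$397.89 → $1,846.65
  Sep: +$397.89 − $3,423.96 → -$1,179.42
  Oct: +$397.89 − $71.40 → -$852.93
  Nov: +$397.89 → -$455.04
  Dec: +$397.89 → -$57.15
  Jan: +$397.89 − $71.40 → $269.34
  Feb: +$397.89 → $667.23
  Mar: +$397.89 − $1,065.12 → $0.00
Lowest trial balance = -$1,179.42 (Sep)
Initial deposit = cushion − low point = $795.78 − (-$1,179.42) = $1,975.20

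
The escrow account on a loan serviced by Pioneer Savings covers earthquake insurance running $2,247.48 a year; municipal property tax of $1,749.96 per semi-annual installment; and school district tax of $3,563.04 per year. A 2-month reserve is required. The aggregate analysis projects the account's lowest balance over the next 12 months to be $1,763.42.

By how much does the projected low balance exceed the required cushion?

$211.68

Earthquake insurance = $2,247.48 annually
Municipal property tax = $1,749.96 × 2 = $3,499.92 annually
School district tax = $3,563.04 annually
Total annual escrow = $9,310.44
Base monthly escrow = $9,310.44 / 12 = $775.87
Cushion = 2 × $775.87 = $1,551.74
Excess over cushion: $1,763.42 − $1,551.74 = $211.68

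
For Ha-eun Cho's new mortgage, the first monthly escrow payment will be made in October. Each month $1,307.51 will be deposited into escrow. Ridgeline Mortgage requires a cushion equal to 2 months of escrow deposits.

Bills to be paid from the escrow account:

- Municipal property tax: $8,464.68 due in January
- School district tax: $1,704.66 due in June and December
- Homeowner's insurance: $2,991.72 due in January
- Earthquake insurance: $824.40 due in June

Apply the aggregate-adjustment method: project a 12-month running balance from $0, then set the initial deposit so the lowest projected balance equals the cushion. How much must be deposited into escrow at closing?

Cushion = 2 × $1,307.51 = $2,615.02
Trial balance (start $0, +$1,307.51 each month, − disbursements):
  Oct: +$1,307.51 → $1,307.51
  Nov: +$1,307.51 → $2,615.02
  Dec: +$1,307.51 − $1,704.66 → $2,217.87
  Jan: +$1,307.51 − $11,456.40 → -$7,931.02
  Feb: +$1,307.51 → -$6,623.51
  Mar: +$1,307.51 → -$5,316.00
  Apr: +$1,307.51 → -$4,008.49
  May: +$1,307.51 → -$2,700.98
  Jun: +$1,307.51 − $2,529.06 → -$3,922.53
  Jul: +$1,307.51 → -$2,615.02
  Aug: +$1,307.51 → -$1,307.51
  Sep: +$1,307.51 → $0.00
Lowest trial balance = -$7,931.02 (Jan)
Initial deposit = cushion − low point = $2,615.02 − (-$7,931.02) = $10,546.04

$10,546.04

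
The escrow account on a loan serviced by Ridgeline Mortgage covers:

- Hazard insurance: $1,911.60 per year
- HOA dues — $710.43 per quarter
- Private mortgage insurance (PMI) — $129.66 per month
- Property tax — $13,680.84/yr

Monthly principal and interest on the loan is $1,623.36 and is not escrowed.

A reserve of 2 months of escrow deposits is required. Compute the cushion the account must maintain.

Hazard insurance: $1,911.60
HOA dues: $710.43 × 4 = $2,841.72
Private mortgage insurance (PMI): $129.66 × 12 = $1,555.92
Property tax: $13,680.84
Annual escrow total = $1,911.60 + $2,841.72 + $1,555.92 + $13,680.84 = $19,990.08
Monthly = $19,990.08 ÷ 12 = $1,665.84
Cushion = 2 × $1,665.84 = $3,331.68

$3,331.68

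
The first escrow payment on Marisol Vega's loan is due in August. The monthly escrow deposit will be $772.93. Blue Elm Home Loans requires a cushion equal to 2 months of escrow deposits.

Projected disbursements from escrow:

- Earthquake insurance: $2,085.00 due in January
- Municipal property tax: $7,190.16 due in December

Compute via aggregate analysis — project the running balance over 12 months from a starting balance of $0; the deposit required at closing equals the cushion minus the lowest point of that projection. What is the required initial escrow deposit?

Cushion = 2 × $772.93 = $1,545.86
Trial balance (start $0, +$772.93 each month, − disbursements):
  Aug: +$772.93 → $772.93
  Sep: +$772.93 → $1,545.86
  Oct: +$772.93 → $2,318.79
  Nov: +$772.93 → $3,091.72
  Dec: +$772.93 − $7,190.16 → -$3,325.51
  Jan: +$772.93 − $2,085.00 → -$4,637.58
  Feb: +$772.93 → -$3,864.65
  Mar: +$772.93 → -$3,091.72
  Apr: +$772.93 → -$2,318.79
  May: +$772.93 → -$1,545.86
  Jun: +$772.93 → -$772.93
  Jul: +$772.93 → $0.00
Lowest trial balance = -$4,637.58 (Jan)
Initial deposit = cushion − low point = $1,545.86 − (-$4,637.58) = $6,183.44

$6,183.44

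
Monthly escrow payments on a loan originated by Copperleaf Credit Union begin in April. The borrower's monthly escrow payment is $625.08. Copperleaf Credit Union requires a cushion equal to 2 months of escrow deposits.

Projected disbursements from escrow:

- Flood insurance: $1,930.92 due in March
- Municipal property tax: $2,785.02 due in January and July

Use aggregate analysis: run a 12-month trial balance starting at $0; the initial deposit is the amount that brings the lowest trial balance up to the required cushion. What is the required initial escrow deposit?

$1,534.86

Cushion = 2 × $625.08 = $1,250.16
Trial balance (start $0, +$625.08 each month, − disbursements):
  Apr: +$625.08 → $625.08
  May: +$625.08 → $1,250.16
  Jun: +$625.08 → $1,875.24
  Jul: +$625.08 − $2,785.02 → -$284.70
  Aug: +$625.08 → $340.38
  Sep: +$625.08 → $965.46
  Oct: +$625.08 → $1,590.54
  Nov: +$625.08 → $2,215.62
  Dec: +$625.08 → $2,840.70
  Jan: +$625.08 − $2,785.02 → $680.76
  Feb: +$625.08 → $1,305.84
  Mar: +$625.08 − $1,930.92 → $0.00
Lowest trial balance = -$284.70 (Jul)
Initial deposit = cushion − low point = $1,250.16 − (-$284.70) = $1,534.86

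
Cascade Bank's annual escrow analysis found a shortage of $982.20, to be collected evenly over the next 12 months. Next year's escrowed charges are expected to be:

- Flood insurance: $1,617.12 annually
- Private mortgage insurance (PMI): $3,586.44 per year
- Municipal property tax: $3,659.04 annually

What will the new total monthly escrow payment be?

$820.40

Flood insurance: $1,617.12 annually
Private mortgage insurance (PMI): $3,586.44 annually
Municipal property tax: $3,659.04 annually
Annual escrow total = $1,617.12 + $3,586.44 + $3,659.04 = $8,862.60
Monthly escrow = $8,862.60 ÷ 12 = $738.55
Shortage per month = $982.20 / 12 = $81.85
New monthly escrow = $738.55 + $81.85 = $820.40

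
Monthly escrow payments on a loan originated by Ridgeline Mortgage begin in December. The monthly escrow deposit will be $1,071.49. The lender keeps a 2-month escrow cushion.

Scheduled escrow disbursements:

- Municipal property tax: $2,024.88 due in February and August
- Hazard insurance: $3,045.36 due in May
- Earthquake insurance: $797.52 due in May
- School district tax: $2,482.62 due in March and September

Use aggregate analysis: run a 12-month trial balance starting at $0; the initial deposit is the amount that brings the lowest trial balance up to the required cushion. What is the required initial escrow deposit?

$4,285.96

Cushion = 2 × $1,071.49 = $2,142.98
Trial balance (start $0, +$1,071.49 each month, − disbursements):
  Dec: +$1,071.49 → $1,071.49
  Jan: +$1,071.49 → $2,142.98
  Feb: +$1,071.49 − $2,024.88 → $1,189.59
  Mar: +$1,071.49 − $2,482.62 → -$221.54
  Apr: +$1,071.49 → $849.95
  May: +$1,071.49 − $3,842.88 → -$1,921.44
  Jun: +$1,071.49 → -$849.95
  Jul: +$1,071.49 → $221.54
  Aug: +$1,071.49 − $2,024.88 → -$731.85
  Sep: +$1,071.49 − $2,482.62 → -$2,142.98
  Oct: +$1,071.49 → -$1,071.49
  Nov: +$1,071.49 → $0.00
Lowest trial balance = -$2,142.98 (Sep)
Initial deposit = cushion − low point = $2,142.98 − (-$2,142.98) = $4,285.96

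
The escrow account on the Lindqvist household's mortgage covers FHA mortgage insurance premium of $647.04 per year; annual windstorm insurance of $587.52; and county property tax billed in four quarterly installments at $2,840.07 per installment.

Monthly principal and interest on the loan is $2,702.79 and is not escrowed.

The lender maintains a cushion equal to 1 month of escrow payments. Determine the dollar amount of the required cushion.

FHA mortgage insurance premium — $647.04 annually
Windstorm insurance — $587.52 annually
County property tax — $2,840.07 × 4 = $11,360.28 annually
Total annual escrow = $647.04 + $587.52 + $11,360.28 = $12,594.84
Base monthly escrow = $12,594.84 / 12 = $1,049.57
Required cushion = 1 × $1,049.57 = $1,049.57

$1,049.57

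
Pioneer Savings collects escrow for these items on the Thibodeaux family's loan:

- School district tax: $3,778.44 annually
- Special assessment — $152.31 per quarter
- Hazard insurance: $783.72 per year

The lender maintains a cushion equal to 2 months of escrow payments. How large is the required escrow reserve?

School district tax: $3,778.44 annually
Special assessment: $152.31 × 4 = $609.24 annually
Hazard insurance: $783.72 annually
Annual escrow total = $5,171.40
Monthly = $5,171.40 ÷ 12 = $430.95
Required cushion = 2 × $430.95 = $861.90

$861.90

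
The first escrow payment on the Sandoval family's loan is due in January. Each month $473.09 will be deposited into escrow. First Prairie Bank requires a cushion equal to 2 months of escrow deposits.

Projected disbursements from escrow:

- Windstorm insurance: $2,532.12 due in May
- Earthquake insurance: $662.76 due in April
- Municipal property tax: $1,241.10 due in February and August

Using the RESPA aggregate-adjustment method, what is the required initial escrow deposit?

$3,016.71

Cushion = 2 × $473.09 = $946.18
Trial balance (start $0, +$473.09 each month, − disbursements):
  Jan: +$473.09 → $473.09
  Feb: +$473.09 − $1,241.10 → -$294.92
  Mar: +$473.09 → $178.17
  Apr: +$473.09 − $662.76 → -$11.50
  May: +$473.09 − $2,532.12 → -$2,070.53
  Jun: +$473.09 → -$1,597.44
  Jul: +$473.09 → -$1,124.35
  Aug: +$473.09 − $1,241.10 → -$1,892.36
  Sep: +$473.09 → -$1,419.27
  Oct: +$473.09 → -$946.18
  Nov: +$473.09 → -$473.09
  Dec: +$473.09 → $0.00
Lowest trial balance = -$2,070.53 (May)
Initial deposit = cushion − low point = $946.18 − (-$2,070.53) = $3,016.71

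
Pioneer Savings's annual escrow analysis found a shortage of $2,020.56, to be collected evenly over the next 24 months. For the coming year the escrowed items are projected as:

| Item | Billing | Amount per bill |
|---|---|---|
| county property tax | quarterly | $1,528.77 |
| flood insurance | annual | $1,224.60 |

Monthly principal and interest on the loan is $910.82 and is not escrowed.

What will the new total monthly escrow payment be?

County property tax = $1,528.77 × 4 = $6,115.08/yr
Flood insurance = $1,224.60/yr
Yearly total = $6,115.08 + $1,224.60 = $7,339.68
Monthly escrow = $7,339.68 ÷ 12 = $611.64
Shortage per month = $2,020.56 / 24 = $84.19
Adjusted monthly = $611.64 + $84.19 = $695.83

$695.83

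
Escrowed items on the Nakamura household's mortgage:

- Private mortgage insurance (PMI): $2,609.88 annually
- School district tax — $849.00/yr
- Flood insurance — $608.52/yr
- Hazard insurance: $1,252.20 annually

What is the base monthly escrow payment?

Private mortgage insurance (PMI): $2,609.88/yr
School district tax: $849.00/yr
Flood insurance: $608.52/yr
Hazard insurance: $1,252.20/yr
Combined annual = $2,609.88 + $849.00 + $608.52 + $1,252.20 = $5,319.60
Per month = $5,319.60 / 12 = $443.30

$443.30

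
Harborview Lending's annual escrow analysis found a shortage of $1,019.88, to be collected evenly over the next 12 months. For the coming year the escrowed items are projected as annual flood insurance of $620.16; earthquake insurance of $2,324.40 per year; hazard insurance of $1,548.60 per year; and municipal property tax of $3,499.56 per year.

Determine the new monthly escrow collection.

$751.05

Flood insurance — $620.16
Earthquake insurance — $2,324.40
Hazard insurance — $1,548.60
Municipal property tax — $3,499.56
Total per year = $7,992.72
Base monthly escrow = $7,992.72 ÷ 12 = $666.06
Monthly shortage recovery: $1,019.88 ÷ 12 = $84.99
Adjusted monthly = $666.06 + $84.99 = $751.05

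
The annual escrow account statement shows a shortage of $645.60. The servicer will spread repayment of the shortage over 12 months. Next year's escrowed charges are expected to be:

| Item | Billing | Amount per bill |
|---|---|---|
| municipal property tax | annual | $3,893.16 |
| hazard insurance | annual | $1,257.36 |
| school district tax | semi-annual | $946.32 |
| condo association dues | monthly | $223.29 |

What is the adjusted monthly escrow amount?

Municipal property tax — $3,893.16 per year
Hazard insurance — $1,257.36 per year
School district tax — $946.32 × 2 = $1,892.64 per year
Condo association dues — $223.29 × 12 = $2,679.48 per year
Total annual escrow = $9,722.64
Monthly escrow = $9,722.64 / 12 = $810.22
Shortage per month = $645.60 ÷ 12 = $53.80
New monthly escrow = $810.22 + $53.80 = $864.02

$864.02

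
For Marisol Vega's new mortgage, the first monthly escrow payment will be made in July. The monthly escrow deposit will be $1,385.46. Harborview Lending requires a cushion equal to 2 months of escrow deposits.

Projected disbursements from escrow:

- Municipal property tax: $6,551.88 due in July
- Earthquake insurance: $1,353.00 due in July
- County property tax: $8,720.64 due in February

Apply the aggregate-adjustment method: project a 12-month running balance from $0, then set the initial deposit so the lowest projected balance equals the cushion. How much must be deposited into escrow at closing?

Cushion = 2 × $1,385.46 = $2,770.92
Trial balance (start $0, +$1,385.46 each month, − disbursements):
  Jul: +$1,385.46 − $7,904.88 → -$6,519.42
  Aug: +$1,385.46 → -$5,133.96
  Sep: +$1,385.46 → -$3,748.50
  Oct: +$1,385.46 → -$2,363.04
  Nov: +$1,385.46 → -$977.58
  Dec: +$1,385.46 → $407.88
  Jan: +$1,385.46 → $1,793.34
  Feb: +$1,385.46 − $8,720.64 → -$5,541.84
  Mar: +$1,385.46 → -$4,156.38
  Apr: +$1,385.46 → -$2,770.92
  May: +$1,385.46 → -$1,385.46
  Jun: +$1,385.46 → $0.00
Lowest trial balance = -$6,519.42 (Jul)
Initial deposit = cushion − low point = $2,770.92 − (-$6,519.42) = $9,290.34

$9,290.34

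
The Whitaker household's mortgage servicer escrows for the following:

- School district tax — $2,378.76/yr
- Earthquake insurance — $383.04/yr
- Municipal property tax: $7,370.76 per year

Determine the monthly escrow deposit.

School district tax — $2,378.76 per year
Earthquake insurance — $383.04 per year
Municipal property tax — $7,370.76 per year
Total annual escrow = $2,378.76 + $383.04 + $7,370.76 = $10,132.56
Monthly escrow = $10,132.56 / 12 = $844.38

$844.38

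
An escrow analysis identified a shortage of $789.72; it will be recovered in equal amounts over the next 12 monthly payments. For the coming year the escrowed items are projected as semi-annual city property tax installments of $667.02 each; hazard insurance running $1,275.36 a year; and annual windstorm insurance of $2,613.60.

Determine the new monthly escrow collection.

City property tax — $667.02 × 2 = $1,334.04
Hazard insurance — $1,275.36
Windstorm insurance — $2,613.60
Total per year = $1,334.04 + $1,275.36 + $2,613.60 = $5,223.00
Monthly = $5,223.00 ÷ 12 = $435.25
Shortage spread = $789.72 ÷ 12 = $65.81/mo
Adjusted monthly = $435.25 + $65.81 = $501.06

$501.06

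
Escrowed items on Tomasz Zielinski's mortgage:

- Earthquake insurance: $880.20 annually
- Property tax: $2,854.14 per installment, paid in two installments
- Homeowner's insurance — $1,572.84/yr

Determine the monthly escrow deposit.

$680.11

Earthquake insurance — $880.20
Property tax — $2,854.14 × 2 = $5,708.28
Homeowner's insurance — $1,572.84
Yearly total = $880.20 + $5,708.28 + $1,572.84 = $8,161.32
Per month = $8,161.32 / 12 = $680.11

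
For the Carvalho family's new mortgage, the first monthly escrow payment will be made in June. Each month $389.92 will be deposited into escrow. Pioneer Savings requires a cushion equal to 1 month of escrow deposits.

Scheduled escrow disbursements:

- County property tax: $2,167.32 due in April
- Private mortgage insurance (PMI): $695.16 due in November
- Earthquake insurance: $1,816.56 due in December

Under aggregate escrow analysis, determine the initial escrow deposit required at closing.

Cushion = 1 × $389.92 = $389.92
Trial balance (start $0, +$389.92 each month, − disbursements):
  Jun: +$389.92 → $389.92
  Jul: +$389.92 → $779.84
  Aug: +$389.92 → $1,169.76
  Sep: +$389.92 → $1,559.68
  Oct: +$389.92 → $1,949.60
  Nov: +$389.92 − $695.16 → $1,644.36
  Dec: +$389.92 − $1,816.56 → $217.72
  Jan: +$389.92 → $607.64
  Feb: +$389.92 → $997.56
  Mar: +$389.92 → $1,387.48
  Apr: +$389.92 − $2,167.32 → -$389.92
  May: +$389.92 → $0.00
Lowest trial balance = -$389.92 (Apr)
Initial deposit = cushion − low point = $389.92 − (-$389.92) = $779.84

$779.84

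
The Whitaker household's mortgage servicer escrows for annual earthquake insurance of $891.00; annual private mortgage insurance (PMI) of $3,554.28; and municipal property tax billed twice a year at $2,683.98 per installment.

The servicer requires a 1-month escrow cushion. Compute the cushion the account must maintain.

$817.77

Earthquake insurance: $891.00/yr
Private mortgage insurance (PMI): $3,554.28/yr
Municipal property tax: $2,683.98 × 2 = $5,367.96/yr
Total annual escrow = $9,813.24
Monthly escrow = $9,813.24 ÷ 12 = $817.77
Required cushion = 1 × $817.77 = $817.77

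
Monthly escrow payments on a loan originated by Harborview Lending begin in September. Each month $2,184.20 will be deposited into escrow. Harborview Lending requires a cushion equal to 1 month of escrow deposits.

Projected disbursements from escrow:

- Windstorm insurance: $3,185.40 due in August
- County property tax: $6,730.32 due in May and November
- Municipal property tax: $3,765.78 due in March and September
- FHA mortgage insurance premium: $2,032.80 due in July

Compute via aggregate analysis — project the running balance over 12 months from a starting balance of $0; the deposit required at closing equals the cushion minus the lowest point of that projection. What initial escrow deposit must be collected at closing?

Cushion = 1 × $2,184.20 = $2,184.20
Trial balance (start $0, +$2,184.20 each month, − disbursements):
  Sep: +$2,184.20 − $3,765.78 → -$1,581.58
  Oct: +$2,184.20 → $602.62
  Nov: +$2,184.20 − $6,730.32 → -$3,943.50
  Dec: +$2,184.20 → -$1,759.30
  Jan: +$2,184.20 → $424.90
  Feb: +$2,184.20 → $2,609.10
  Mar: +$2,184.20 − $3,765.78 → $1,027.52
  Apr: +$2,184.20 → $3,211.72
  May: +$2,184.20 − $6,730.32 → -$1,334.40
  Jun: +$2,184.20 → $849.80
  Jul: +$2,184.20 − $2,032.80 → $1,001.20
  Aug: +$2,184.20 − $3,185.40 → $0.00
Lowest trial balance = -$3,943.50 (Nov)
Initial deposit = cushion − low point = $2,184.20 − (-$3,943.50) = $6,127.70

$6,127.70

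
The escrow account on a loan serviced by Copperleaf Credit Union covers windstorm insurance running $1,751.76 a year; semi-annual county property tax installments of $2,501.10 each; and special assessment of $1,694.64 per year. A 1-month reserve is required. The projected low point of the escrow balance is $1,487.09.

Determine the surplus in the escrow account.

Windstorm insurance — $1,751.76 annually
County property tax — $2,501.10 × 2 = $5,002.20 annually
Special assessment — $1,694.64 annually
Total annual escrow = $8,448.60
Base monthly escrow = $8,448.60 ÷ 12 = $704.05
Required cushion = 1 × $704.05 = $704.05
Excess over cushion: $1,487.09 − $704.05 = $783.04

$783.04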